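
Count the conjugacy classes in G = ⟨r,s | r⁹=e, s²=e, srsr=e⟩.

The conjugacy classes (representative and size) are:
  [e] (size 1), [r⁸] (size 2), [r⁷] (size 2), [r⁶] (size 2), [r⁵] (size 2), [r⁴s] (size 9).
Class equation: 1 + 2 + 2 + 2 + 2 + 9 = 18 = |G|. So G has 6 conjugacy classes.

Answer: 6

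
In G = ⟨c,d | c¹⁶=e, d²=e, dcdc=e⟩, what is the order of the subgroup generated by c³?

|⟨c³⟩| equals the order of c³. Compute successive powers until reaching e:
  (c³)¹ = c³, (c³)² = c⁶, (c³)³ = c⁹, (c³)⁴ = c¹², (c³)⁵ = c¹⁵, (c³)⁶ = c², (c³)⁷ = c⁵, (c³)⁸ = c⁸, (c³)⁹ = c¹¹, (c³)¹⁰ = c¹⁴, (c³)¹¹ = c, (c³)¹² = c⁴, (c³)¹³ = c⁷, (c³)¹⁴ = c¹⁰, (c³)¹⁵ = c¹³, (c³)¹⁶ = e.
The smallest positive k with (c³)ᵏ = e is 16, so |⟨c³⟩| = 16.

Answer: 16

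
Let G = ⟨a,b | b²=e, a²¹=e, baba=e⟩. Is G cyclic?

Every cyclic group is abelian. But a·b = ab while b·a = a²⁰b, so a·b ≠ b·a and G is not abelian. Hence G is not cyclic.

Answer: No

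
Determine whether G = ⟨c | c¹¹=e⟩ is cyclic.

|G| = 11. The element c has order 11 (its powers give 11 distinct elements), so ⟨c⟩ = G and G is cyclic.

Answer: Yes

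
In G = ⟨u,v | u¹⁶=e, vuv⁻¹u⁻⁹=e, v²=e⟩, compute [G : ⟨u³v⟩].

First find ord(u³v) by computing successive powers:
  (u³v)¹ = u³v, (u³v)² = u¹⁴, (u³v)³ = uv, (u³v)⁴ = u¹², (u³v)⁵ = u¹⁵v, (u³v)⁶ = u¹⁰, (u³v)⁷ = u¹³v, (u³v)⁸ = u⁸, (u³v)⁹ = u¹¹v, (u³v)¹⁰ = u⁶, (u³v)¹¹ = u⁹v, (u³v)¹² = u⁴, (u³v)¹³ = u⁷v, (u³v)¹⁴ = u², (u³v)¹⁵ = u⁵v, (u³v)¹⁶ = e.
So |⟨u³v⟩| = ord(u³v) = 16. With |G| = 32, by Lagrange [G : ⟨u³v⟩] = 32/16 = 2.

Answer: 2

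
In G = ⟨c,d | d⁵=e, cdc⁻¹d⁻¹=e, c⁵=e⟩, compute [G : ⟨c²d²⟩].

First find ord(c²d²) by computing successive powers:
  (c²d²)¹ = c²d², (c²d²)² = c⁴d⁴, (c²d²)³ = cd, (c²d²)⁴ = c³d³, (c²d²)⁵ = e.
So |⟨c²d²⟩| = ord(c²d²) = 5. With |G| = 25, by Lagrange [G : ⟨c²d²⟩] = 25/5 = 5.

Answer: 5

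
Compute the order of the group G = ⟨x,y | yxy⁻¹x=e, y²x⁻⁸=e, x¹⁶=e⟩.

Enumerate words in the generators, reducing via the relations: the distinct elements are
  {e, x, y, xy, x², x³, x⁴, x⁵, x⁶, x⁷, x⁸, x⁹, x²y, x³y, x¹², x¹³, x¹¹, x¹⁰, x¹⁴, x¹⁵, x⁴y, x⁵y, x⁶y, x⁷y, y⁻¹, xy⁻¹, x²y⁻¹, x³y⁻¹, x⁴y⁻¹, x⁵y⁻¹, x⁶y⁻¹, x⁷y⁻¹}.
No further products give new elements, so |G| = 32.

Answer: 32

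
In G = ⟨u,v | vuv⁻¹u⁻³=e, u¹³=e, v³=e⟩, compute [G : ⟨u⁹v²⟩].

First find ord(u⁹v²) by computing successive powers:
  (u⁹v²)¹ = u⁹v², (u⁹v²)² = u¹²v, (u⁹v²)³ = e.
So |⟨u⁹v²⟩| = ord(u⁹v²) = 3. With |G| = 39, by Lagrange [G : ⟨u⁹v²⟩] = 39/3 = 13.

Answer: 13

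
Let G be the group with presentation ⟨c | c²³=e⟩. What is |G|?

G is generated by a single element, so G is cyclic. The relator gives c²³ = e and no smaller power is forced to be e, so the 23 powers {c, e, c², c³, c⁴, c⁵, c⁶, c⁷, c⁸, c⁹, c²², c²¹, c²⁰, c¹², c¹³, c¹¹, c¹⁰, c¹⁴, c¹⁵, c¹⁶, c¹⁷, c¹⁸, c¹⁹} are distinct. Hence |G| = 23.

Answer: 23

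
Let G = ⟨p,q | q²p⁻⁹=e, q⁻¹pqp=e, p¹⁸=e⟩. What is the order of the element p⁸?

Compute successive powers until reaching e:
  (p⁸)¹ = p⁸, (p⁸)² = p¹⁶, (p⁸)³ = p⁶, (p⁸)⁴ = p¹⁴, (p⁸)⁵ = p⁴, (p⁸)⁶ = p¹², (p⁸)⁷ = p², (p⁸)⁸ = p¹⁰, (p⁸)⁹ = e.
The smallest positive k with (p⁸)ᵏ = e is 9.

Answer: 9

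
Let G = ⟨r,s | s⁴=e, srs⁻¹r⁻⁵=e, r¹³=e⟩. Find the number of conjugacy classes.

The conjugacy classes (representative and size) are:
  [e] (size 1), [r] (size 4), [r²] (size 4), [r⁹] (size 4), [r¹²s] (size 13), [r⁴s²] (size 13), [r¹²s³] (size 13).
Class equation: 1 + 4 + 4 + 4 + 13 + 13 + 13 = 52 = |G|. So G has 7 conjugacy classes.

Answer: 7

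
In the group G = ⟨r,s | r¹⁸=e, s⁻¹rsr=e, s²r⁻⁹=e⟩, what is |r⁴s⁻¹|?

Compute successive powers until reaching e:
  (r⁴s⁻¹)¹ = r⁴s⁻¹, (r⁴s⁻¹)² = r⁹, (r⁴s⁻¹)³ = r⁴s, (r⁴s⁻¹)⁴ = e.
The smallest positive k with (r⁴s⁻¹)ᵏ = e is 4.

Answer: 4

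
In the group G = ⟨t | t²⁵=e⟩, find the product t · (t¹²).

Compute t · (t¹²) by multiplying left to right and reducing via the relations at each step:
  t · t¹² = t¹³

Answer: t¹³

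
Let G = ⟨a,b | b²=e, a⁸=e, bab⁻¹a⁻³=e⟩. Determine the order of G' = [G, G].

G' = [G, G] is generated by all commutators. The generator-pair commutators are: [a, b] = a⁶.
The subgroup they normally generate is {e, a², a⁴, a⁶}, of order 4.
Check: |G/G'| = 16/4 = 4 is the order of the abelianisation.

Answer: 4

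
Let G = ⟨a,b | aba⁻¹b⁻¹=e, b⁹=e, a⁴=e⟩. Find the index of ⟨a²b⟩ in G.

First find ord(a²b) by computing successive powers:
  (a²b)¹ = a²b, (a²b)² = b², (a²b)³ = a²b³, (a²b)⁴ = b⁴, (a²b)⁵ = a²b⁵, (a²b)⁶ = b⁶, (a²b)⁷ = a²b⁷, (a²b)⁸ = b⁸, (a²b)⁹ = a², (a²b)¹⁰ = b, (a²b)¹¹ = a²b², (a²b)¹² = b³, (a²b)¹³ = a²b⁴, (a²b)¹⁴ = b⁵, (a²b)¹⁵ = a²b⁶, (a²b)¹⁶ = b⁷, (a²b)¹⁷ = a²b⁸, (a²b)¹⁸ = e.
So |⟨a²b⟩| = ord(a²b) = 18. With |G| = 36, by Lagrange [G : ⟨a²b⟩] = 36/18 = 2.

Answer: 2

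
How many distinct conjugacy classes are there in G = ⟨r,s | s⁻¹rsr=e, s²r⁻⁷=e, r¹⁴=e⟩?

The conjugacy classes (representative and size) are:
  [e] (size 1), [r¹³] (size 2), [r¹²] (size 2), [r¹¹] (size 2), [r⁴] (size 2), [r⁵] (size 2), [r⁸] (size 2), [r⁷] (size 1), [r⁵s⁻¹] (size 7), [r⁵s] (size 7).
Class equation: 1 + 2 + 2 + 2 + 2 + 2 + 2 + 1 + 7 + 7 = 28 = |G|. So G has 10 conjugacy classes.

Answer: 10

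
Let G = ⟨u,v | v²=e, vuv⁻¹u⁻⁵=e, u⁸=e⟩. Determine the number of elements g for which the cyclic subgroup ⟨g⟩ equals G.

⟨g⟩ = G would require ord(g) = |G| = 16, but the maximum element order in G is 8 < 16. So G is not cyclic and no single element generates it: the count is 0.

Answer: 0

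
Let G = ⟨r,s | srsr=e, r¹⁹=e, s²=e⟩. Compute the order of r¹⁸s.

Compute successive powers until reaching e:
  (r¹⁸s)¹ = r¹⁸s, (r¹⁸s)² = e.
The smallest positive k with (r¹⁸s)ᵏ = e is 2.

Answer: 2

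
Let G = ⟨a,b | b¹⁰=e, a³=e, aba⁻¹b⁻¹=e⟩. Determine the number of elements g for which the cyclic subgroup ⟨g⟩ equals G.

G is cyclic of order 30. An element generates G iff its order is 30, and a cyclic group of order 30 has exactly φ(30) = 8 such elements.

Answer: 8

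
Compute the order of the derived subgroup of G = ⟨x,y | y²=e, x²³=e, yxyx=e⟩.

G' = [G, G] is generated by all commutators. The generator-pair commutators are: [x, y] = x².
The subgroup they normally generate is {e, x, x², x³, x⁴, x⁵, x⁶, x⁷, x⁸, x⁹, x¹⁰, x¹¹, x¹², x¹³, x¹⁴, x¹⁵, x¹⁶, x¹⁷, x¹⁸, x¹⁹, x²⁰, x²¹, x²²}, of order 23.
Check: |G/G'| = 46/23 = 2 is the order of the abelianisation.

Answer: 23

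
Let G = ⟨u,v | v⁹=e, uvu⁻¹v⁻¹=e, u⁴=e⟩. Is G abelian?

Each pair of generators commutes: u·v = uv = v·u. Since the generators pairwise commute, every element of G commutes with every other, so G is abelian.

Answer: Yes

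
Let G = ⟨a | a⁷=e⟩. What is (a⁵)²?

Compute successive powers of (a⁵), reducing at each step:
  (a⁵)²: (a⁵) · a⁵ = a³

Answer: a³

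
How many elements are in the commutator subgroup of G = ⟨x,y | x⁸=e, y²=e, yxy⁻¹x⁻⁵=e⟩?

G' = [G, G] is generated by all commutators. The generator-pair commutators are: [x, y] = x⁴.
The subgroup they normally generate is {e, x⁴}, of order 2.
Check: |G/G'| = 16/2 = 8 is the order of the abelianisation.

Answer: 2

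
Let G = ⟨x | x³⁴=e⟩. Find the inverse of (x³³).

The order of (x³³) is 34 (smallest k with (x³³)ᵏ = e), so (x³³)⁻¹ = (x³³)³³ = x.
Check: (x³³) · x → (x³³) · x = e, giving e as required.

Answer: x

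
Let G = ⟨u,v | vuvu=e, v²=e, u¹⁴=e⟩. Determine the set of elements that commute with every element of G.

An element z ∈ Z(G) iff z commutes with every generator.
For example u⁷ is central: (u⁷)·u = u⁸ = u·(u⁷); (u⁷)·v = u⁷v = v·(u⁷).
Whereas u ∉ Z(G) since u·v = uv ≠ u¹³v = v·u.
Checking each of the 28 elements this way gives Z(G) = {e, u⁷}, of order 2.

Answer: {e, u⁷}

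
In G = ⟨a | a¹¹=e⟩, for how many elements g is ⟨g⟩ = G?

G is cyclic of order 11. An element generates G iff its order is 11, and a cyclic group of order 11 has exactly φ(11) = 10 such elements.

Answer: 10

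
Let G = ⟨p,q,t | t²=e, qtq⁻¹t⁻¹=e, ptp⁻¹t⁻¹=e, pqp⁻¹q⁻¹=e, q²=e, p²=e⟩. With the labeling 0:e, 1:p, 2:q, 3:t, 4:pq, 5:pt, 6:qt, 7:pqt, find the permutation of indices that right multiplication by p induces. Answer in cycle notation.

(0 1)(2 4)(3 5)(6 7)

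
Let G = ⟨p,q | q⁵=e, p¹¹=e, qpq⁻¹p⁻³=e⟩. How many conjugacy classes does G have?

The conjugacy classes (representative and size) are:
  [e] (size 1), [p³] (size 5), [p⁶] (size 5), [p⁷q] (size 11), [p⁹q²] (size 11), [p⁷q³] (size 11), [p⁷q⁴] (size 11).
Class equation: 1 + 5 + 5 + 11 + 11 + 11 + 11 = 55 = |G|. So G has 7 conjugacy classes.

Answer: 7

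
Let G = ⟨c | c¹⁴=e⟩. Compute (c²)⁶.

Compute successive powers of (c²), reducing at each step:
  (c²)²: (c²) · c² = c⁴
  (c²)³: (c⁴) · c² = c⁶
  (c²)⁴: (c⁶) · c² = c⁸
  (c²)⁵: (c⁸) · c² = c¹⁰
  (c²)⁶: (c¹⁰) · c² = c¹²

Answer: c¹²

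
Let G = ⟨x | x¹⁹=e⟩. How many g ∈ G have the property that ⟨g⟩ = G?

G is cyclic of order 19. An element generates G iff its order is 19, and a cyclic group of order 19 has exactly φ(19) = 18 such elements.

Answer: 18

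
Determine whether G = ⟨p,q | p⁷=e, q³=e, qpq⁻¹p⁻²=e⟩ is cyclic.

Every cyclic group is abelian. But p·q = pq while q·p = p²q, so p·q ≠ q·p and G is not abelian. Hence G is not cyclic.

Answer: No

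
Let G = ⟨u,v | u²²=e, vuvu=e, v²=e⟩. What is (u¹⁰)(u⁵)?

Compute (u¹⁰) · (u⁵) by multiplying left to right and reducing via the relations at each step:
  (u¹⁰) · u⁵ = u¹⁵

Answer: u¹⁵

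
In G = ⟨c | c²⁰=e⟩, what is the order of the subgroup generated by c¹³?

|⟨c¹³⟩| equals the order of c¹³. Compute successive powers until reaching e:
  (c¹³)¹ = c¹³, (c¹³)² = c⁶, (c¹³)³ = c¹⁹, (c¹³)⁴ = c¹², (c¹³)⁵ = c⁵, (c¹³)⁶ = c¹⁸, (c¹³)⁷ = c¹¹, (c¹³)⁸ = c⁴, (c¹³)⁹ = c¹⁷, (c¹³)¹⁰ = c¹⁰, (c¹³)¹¹ = c³, (c¹³)¹² = c¹⁶, (c¹³)¹³ = c⁹, (c¹³)¹⁴ = c², (c¹³)¹⁵ = c¹⁵, (c¹³)¹⁶ = c⁸, (c¹³)¹⁷ = c, (c¹³)¹⁸ = c¹⁴, (c¹³)¹⁹ = c⁷, (c¹³)²⁰ = e.
The smallest positive k with (c¹³)ᵏ = e is 20, so |⟨c¹³⟩| = 20.

Answer: 20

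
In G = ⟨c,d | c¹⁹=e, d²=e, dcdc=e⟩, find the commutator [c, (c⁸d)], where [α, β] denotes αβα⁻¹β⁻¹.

[c, (c⁸d)] = c·(c⁸d)·c⁻¹·(c⁸d)⁻¹.
  c · (c⁸d) = c⁹d
  (c⁹d) · (c¹⁸) = c¹⁰d
  (c¹⁰d) · (c⁸d) = c²

Answer: c²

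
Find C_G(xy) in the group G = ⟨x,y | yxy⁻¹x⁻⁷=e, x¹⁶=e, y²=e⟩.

⟨xy⟩ ⊆ C_G(xy) since powers of xy commute with xy; so |C_G(xy)| ≥ |⟨xy⟩| = 4.
By orbit–stabilizer, |C_G(xy)| = |G| / |conj. class of xy| = 32 / 8 = 4.
The 4 elements commuting with xy are {e, x⁸, xy, x⁹y}.

Answer: {e, x⁸, xy, x⁹y}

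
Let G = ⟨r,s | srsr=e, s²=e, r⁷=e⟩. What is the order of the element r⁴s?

Compute successive powers until reaching e:
  (r⁴s)¹ = r⁴s, (r⁴s)² = e.
The smallest positive k with (r⁴s)ᵏ = e is 2.

Answer: 2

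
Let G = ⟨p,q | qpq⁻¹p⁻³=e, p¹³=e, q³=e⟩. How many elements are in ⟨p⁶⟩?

|⟨p⁶⟩| equals the order of p⁶. Compute successive powers until reaching e:
  (p⁶)¹ = p⁶, (p⁶)² = p¹², (p⁶)³ = p⁵, (p⁶)⁴ = p¹¹, (p⁶)⁵ = p⁴, (p⁶)⁶ = p¹⁰, (p⁶)⁷ = p³, (p⁶)⁸ = p⁹, (p⁶)⁹ = p², (p⁶)¹⁰ = p⁸, (p⁶)¹¹ = p, (p⁶)¹² = p⁷, (p⁶)¹³ = e.
The smallest positive k with (p⁶)ᵏ = e is 13, so |⟨p⁶⟩| = 13.

Answer: 13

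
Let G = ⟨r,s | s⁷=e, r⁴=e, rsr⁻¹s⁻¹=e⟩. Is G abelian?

Each pair of generators commutes: r·s = rs = s·r. Since the generators pairwise commute, every element of G commutes with every other, so G is abelian.

Answer: Yes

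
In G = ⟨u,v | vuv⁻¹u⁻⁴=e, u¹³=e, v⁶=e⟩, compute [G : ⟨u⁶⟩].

First find ord(u⁶) by computing successive powers:
  (u⁶)¹ = u⁶, (u⁶)² = u¹², (u⁶)³ = u⁵, (u⁶)⁴ = u¹¹, (u⁶)⁵ = u⁴, (u⁶)⁶ = u¹⁰, (u⁶)⁷ = u³, (u⁶)⁸ = u⁹, (u⁶)⁹ = u², (u⁶)¹⁰ = u⁸, (u⁶)¹¹ = u, (u⁶)¹² = u⁷, (u⁶)¹³ = e.
So |⟨u⁶⟩| = ord(u⁶) = 13. With |G| = 78, by Lagrange [G : ⟨u⁶⟩] = 78/13 = 6.

Answer: 6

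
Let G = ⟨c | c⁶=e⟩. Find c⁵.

Compute successive powers of c, reducing at each step:
  c²: c · c = c²
  c³: (c²) · c = c³
  c⁴: (c³) · c = c⁴
  c⁵: (c⁴) · c = c⁵

Answer: c⁵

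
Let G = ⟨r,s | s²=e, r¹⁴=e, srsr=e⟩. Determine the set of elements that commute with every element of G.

An element z ∈ Z(G) iff z commutes with every generator.
For example r⁷ is central: (r⁷)·r = r⁸ = r·(r⁷); (r⁷)·s = r⁷s = s·(r⁷).
Whereas r ∉ Z(G) since r·s = rs ≠ r¹³s = s·r.
Checking each of the 28 elements this way gives Z(G) = {e, r⁷}, of order 2.

Answer: {e, r⁷}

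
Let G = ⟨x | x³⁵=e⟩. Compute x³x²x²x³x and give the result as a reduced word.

Multiply left to right, reducing at each step:
  (x³) · x² = x⁵
  (x⁵) · x² = x⁷
  (x⁷) · x³ = x¹⁰
  (x¹⁰) · x = x¹¹

Answer: x¹¹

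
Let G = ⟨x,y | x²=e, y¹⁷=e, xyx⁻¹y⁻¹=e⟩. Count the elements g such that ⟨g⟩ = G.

G is cyclic of order 34. An element generates G iff its order is 34, and a cyclic group of order 34 has exactly φ(34) = 16 such elements.

Answer: 16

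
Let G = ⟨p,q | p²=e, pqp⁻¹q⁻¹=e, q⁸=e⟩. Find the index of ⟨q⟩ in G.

First find ord(q) by computing successive powers:
  q¹ = q, q² = q², q³ = q³, q⁴ = q⁴, q⁵ = q⁵, q⁶ = q⁶, q⁷ = q⁷, q⁸ = e.
So |⟨q⟩| = ord(q) = 8. With |G| = 16, by Lagrange [G : ⟨q⟩] = 16/8 = 2.

Answer: 2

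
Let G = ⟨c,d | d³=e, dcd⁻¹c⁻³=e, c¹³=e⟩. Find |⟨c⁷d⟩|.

|⟨c⁷d⟩| equals the order of c⁷d. Compute successive powers until reaching e:
  (c⁷d)¹ = c⁷d, (c⁷d)² = c²d², (c⁷d)³ = e.
The smallest positive k with (c⁷d)ᵏ = e is 3, so |⟨c⁷d⟩| = 3.

Answer: 3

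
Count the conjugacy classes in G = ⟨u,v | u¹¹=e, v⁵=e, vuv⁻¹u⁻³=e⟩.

The conjugacy classes (representative and size) are:
  [e] (size 1), [u³] (size 5), [u⁶] (size 5), [u⁷v] (size 11), [u⁹v²] (size 11), [u⁷v³] (size 11), [u⁷v⁴] (size 11).
Class equation: 1 + 5 + 5 + 11 + 11 + 11 + 11 = 55 = |G|. So G has 7 conjugacy classes.

Answer: 7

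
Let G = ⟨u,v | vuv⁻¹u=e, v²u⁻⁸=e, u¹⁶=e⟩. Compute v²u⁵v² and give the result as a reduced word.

Multiply left to right, reducing at each step:
  (u⁸) · u⁵ = u¹³
  (u¹³) · v² = u⁵

Answer: u⁵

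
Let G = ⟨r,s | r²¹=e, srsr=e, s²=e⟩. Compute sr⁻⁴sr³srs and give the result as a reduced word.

Multiply left to right, reducing at each step:
  s · r⁻⁴ = r⁴s
  (r⁴s) · s = r⁴
  (r⁴) · r³ = r⁷
  (r⁷) · s = r⁷s
  (r⁷s) · r = r⁶s
  (r⁶s) · s = r⁶

Answer: r⁶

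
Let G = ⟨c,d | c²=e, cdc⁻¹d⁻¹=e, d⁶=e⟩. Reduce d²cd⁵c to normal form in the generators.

Multiply left to right, reducing at each step:
  (d²) · c = cd²
  (cd²) · d⁵ = cd
  (cd) · c = d

Answer: d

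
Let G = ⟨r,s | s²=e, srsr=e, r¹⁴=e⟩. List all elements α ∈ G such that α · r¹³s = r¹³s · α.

⟨r¹³s⟩ ⊆ C_G(r¹³s) since powers of r¹³s commute with r¹³s; so |C_G(r¹³s)| ≥ |⟨r¹³s⟩| = 2.
By orbit–stabilizer, |C_G(r¹³s)| = |G| / |conj. class of r¹³s| = 28 / 7 = 4.
The 4 elements commuting with r¹³s are {e, r⁷, r¹³s, r⁶s}.

Answer: {e, r⁷, r¹³s, r⁶s}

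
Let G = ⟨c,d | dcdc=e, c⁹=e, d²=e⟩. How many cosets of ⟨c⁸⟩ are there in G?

First find ord(c⁸) by computing successive powers:
  (c⁸)¹ = c⁸, (c⁸)² = c⁷, (c⁸)³ = c⁶, (c⁸)⁴ = c⁵, (c⁸)⁵ = c⁴, (c⁸)⁶ = c³, (c⁸)⁷ = c², (c⁸)⁸ = c, (c⁸)⁹ = e.
So |⟨c⁸⟩| = ord(c⁸) = 9. With |G| = 18, by Lagrange [G : ⟨c⁸⟩] = 18/9 = 2.

Answer: 2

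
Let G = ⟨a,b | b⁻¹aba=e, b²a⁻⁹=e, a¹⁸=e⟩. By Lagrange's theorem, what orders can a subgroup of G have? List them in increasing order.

|G| = 36 = 2² · 3². By Lagrange's theorem the order of any subgroup divides 36; the divisors of 36 are 1, 2, 3, 4, 6, 9, 12, 18, 36.

Answer: 1, 2, 3, 4, 6, 9, 12, 18, 36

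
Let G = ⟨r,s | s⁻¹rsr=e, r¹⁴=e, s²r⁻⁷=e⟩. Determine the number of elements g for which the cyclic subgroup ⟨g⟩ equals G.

⟨g⟩ = G would require ord(g) = |G| = 28, but the maximum element order in G is 14 < 28. So G is not cyclic and no single element generates it: the count is 0.

Answer: 0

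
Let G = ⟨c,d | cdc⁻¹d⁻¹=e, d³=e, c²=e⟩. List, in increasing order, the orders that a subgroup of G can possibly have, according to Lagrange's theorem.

|G| = 6 = 2 · 3. By Lagrange's theorem the order of any subgroup divides 6; the divisors of 6 are 1, 2, 3, 6.

Answer: 1, 2, 3, 6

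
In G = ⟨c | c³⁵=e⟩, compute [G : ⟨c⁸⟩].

First find ord(c⁸) by computing successive powers:
  (c⁸)¹ = c⁸, (c⁸)² = c¹⁶, (c⁸)³ = c²⁴, (c⁸)⁴ = c³², (c⁸)⁵ = c⁵, (c⁸)⁶ = c¹³, (c⁸)⁷ = c²¹, (c⁸)⁸ = c²⁹, (c⁸)⁹ = c², (c⁸)¹⁰ = c¹⁰, (c⁸)¹¹ = c¹⁸, (c⁸)¹² = c²⁶, (c⁸)¹³ = c³⁴, (c⁸)¹⁴ = c⁷, (c⁸)¹⁵ = c¹⁵, (c⁸)¹⁶ = c²³, (c⁸)¹⁷ = c³¹, (c⁸)¹⁸ = c⁴, (c⁸)¹⁹ = c¹², (c⁸)²⁰ = c²⁰, (c⁸)²¹ = c²⁸, (c⁸)²² = c, (c⁸)²³ = c⁹, (c⁸)²⁴ = c¹⁷, (c⁸)²⁵ = c²⁵, (c⁸)²⁶ = c³³, (c⁸)²⁷ = c⁶, (c⁸)²⁸ = c¹⁴, (c⁸)²⁹ = c²², (c⁸)³⁰ = c³⁰, (c⁸)³¹ = c³, (c⁸)³² = c¹¹, (c⁸)³³ = c¹⁹, (c⁸)³⁴ = c²⁷, (c⁸)³⁵ = e.
So |⟨c⁸⟩| = ord(c⁸) = 35. With |G| = 35, by Lagrange [G : ⟨c⁸⟩] = 35/35 = 1.

Answer: 1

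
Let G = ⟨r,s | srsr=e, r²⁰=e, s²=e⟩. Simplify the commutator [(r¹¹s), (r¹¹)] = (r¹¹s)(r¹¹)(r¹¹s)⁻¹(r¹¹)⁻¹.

[(r¹¹s), (r¹¹)] = (r¹¹s)·(r¹¹)·(r¹¹s)⁻¹·(r¹¹)⁻¹.
  (r¹¹s) · (r¹¹) = s
  s · (r¹¹s) = r⁹
  (r⁹) · (r⁹) = r¹⁸

Answer: r¹⁸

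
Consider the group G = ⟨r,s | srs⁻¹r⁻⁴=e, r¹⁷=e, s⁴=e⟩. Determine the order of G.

Enumerate words in the generators, reducing via the relations: the distinct elements are
  {e, r, s, rs, r², r³, r⁴, r⁵, r⁶, r⁷, r⁸, r⁹, s², s³, rs², rs³, r²s, r³s, r¹², r¹³, r¹¹, r¹⁰, r¹⁴, r¹⁵, r¹⁶, r⁴s, r⁵s, r⁶s, r⁷s, r⁸s, r⁹s, r²s², r²s³, r³s², r³s³, r¹²s, r¹³s, r¹¹s, r¹⁰s, r¹⁴s, r¹⁵s, r¹⁶s, r⁴s², r⁴s³, r⁵s², r⁵s³, r⁶s², r⁶s³, r⁷s², r⁷s³, r⁸s², r⁸s³, r⁹s², r⁹s³, r¹²s², r¹²s³, r¹³s², r¹³s³, r¹¹s², r¹¹s³, r¹⁰s², r¹⁰s³, r¹⁴s², r¹⁴s³, r¹⁵s², r¹⁵s³, r¹⁶s², r¹⁶s³}.
No further products give new elements, so |G| = 68.

Answer: 68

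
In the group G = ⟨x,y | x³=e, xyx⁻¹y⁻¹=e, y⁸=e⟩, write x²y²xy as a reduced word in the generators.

Multiply left to right, reducing at each step:
  (x²) · y² = x²y²
  (x²y²) · x = y²
  (y²) · y = y³

Answer: y³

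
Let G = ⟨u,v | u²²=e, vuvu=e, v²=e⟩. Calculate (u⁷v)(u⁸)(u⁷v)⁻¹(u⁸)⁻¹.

[(u⁷v), (u⁸)] = (u⁷v)·(u⁸)·(u⁷v)⁻¹·(u⁸)⁻¹.
  (u⁷v) · (u⁸) = u²¹v
  (u²¹v) · (u⁷v) = u¹⁴
  (u¹⁴) · (u¹⁴) = u⁶

Answer: u⁶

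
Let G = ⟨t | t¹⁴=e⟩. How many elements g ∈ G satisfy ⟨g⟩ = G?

G is cyclic of order 14. An element generates G iff its order is 14, and a cyclic group of order 14 has exactly φ(14) = 6 such elements.

Answer: 6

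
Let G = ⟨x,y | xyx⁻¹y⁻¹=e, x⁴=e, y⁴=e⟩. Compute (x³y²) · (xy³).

Compute (x³y²) · (xy³) by multiplying left to right and reducing via the relations at each step:
  (x³y²) · x = y²
  (y²) · y³ = y

Answer: y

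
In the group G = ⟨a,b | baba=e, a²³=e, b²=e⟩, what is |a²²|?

Compute successive powers until reaching e:
  (a²²)¹ = a²², (a²²)² = a²¹, (a²²)³ = a²⁰, (a²²)⁴ = a¹⁹, (a²²)⁵ = a¹⁸, (a²²)⁶ = a¹⁷, (a²²)⁷ = a¹⁶, (a²²)⁸ = a¹⁵, (a²²)⁹ = a¹⁴, (a²²)¹⁰ = a¹³, (a²²)¹¹ = a¹², (a²²)¹² = a¹¹, (a²²)¹³ = a¹⁰, (a²²)¹⁴ = a⁹, (a²²)¹⁵ = a⁸, (a²²)¹⁶ = a⁷, (a²²)¹⁷ = a⁶, (a²²)¹⁸ = a⁵, (a²²)¹⁹ = a⁴, (a²²)²⁰ = a³, (a²²)²¹ = a², (a²²)²² = a, (a²²)²³ = e.
The smallest positive k with (a²²)ᵏ = e is 23.

Answer: 23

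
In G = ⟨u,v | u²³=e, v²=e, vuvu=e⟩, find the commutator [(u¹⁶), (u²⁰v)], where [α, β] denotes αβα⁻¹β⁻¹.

[(u¹⁶), (u²⁰v)] = (u¹⁶)·(u²⁰v)·(u¹⁶)⁻¹·(u²⁰v)⁻¹.
  (u¹⁶) · (u²⁰v) = u¹³v
  (u¹³v) · (u⁷) = u⁶v
  (u⁶v) · (u²⁰v) = u⁹

Answer: u⁹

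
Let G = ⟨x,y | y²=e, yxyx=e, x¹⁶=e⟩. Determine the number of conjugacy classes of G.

The conjugacy classes (representative and size) are:
  [e] (size 1), [x¹⁵] (size 2), [x²] (size 2), [x³] (size 2), [x¹²] (size 2), [x⁵] (size 2), [x⁶] (size 2), [x⁷] (size 2), [x⁸] (size 1), [x²y] (size 8), [x¹⁵y] (size 8).
Class equation: 1 + 2 + 2 + 2 + 2 + 2 + 2 + 2 + 1 + 8 + 8 = 32 = |G|. So G has 11 conjugacy classes.

Answer: 11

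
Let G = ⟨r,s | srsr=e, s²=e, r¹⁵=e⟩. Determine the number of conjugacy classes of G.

The conjugacy classes (representative and size) are:
  [e] (size 1), [r¹⁴] (size 2), [r²] (size 2), [r³] (size 2), [r⁴] (size 2), [r¹⁰] (size 2), [r⁹] (size 2), [r⁷] (size 2), [r¹³s] (size 15).
Class equation: 1 + 2 + 2 + 2 + 2 + 2 + 2 + 2 + 15 = 30 = |G|. So G has 9 conjugacy classes.

Answer: 9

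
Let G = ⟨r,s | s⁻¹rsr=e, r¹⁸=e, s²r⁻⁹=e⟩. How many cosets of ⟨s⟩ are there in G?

First find ord(s) by computing successive powers:
  s¹ = s, s² = r⁹, s³ = s⁻¹, s⁴ = e.
So |⟨s⟩| = ord(s) = 4. With |G| = 36, by Lagrange [G : ⟨s⟩] = 36/4 = 9.

Answer: 9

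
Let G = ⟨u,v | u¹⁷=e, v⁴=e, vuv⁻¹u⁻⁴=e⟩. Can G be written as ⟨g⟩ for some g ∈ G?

Every cyclic group is abelian. But u·v = uv while v·u = u⁴v, so u·v ≠ v·u and G is not abelian. Hence G is not cyclic.

Answer: No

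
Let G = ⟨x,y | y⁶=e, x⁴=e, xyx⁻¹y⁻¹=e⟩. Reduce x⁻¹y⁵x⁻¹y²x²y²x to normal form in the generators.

Multiply left to right, reducing at each step:
  (x³) · y⁵ = x³y⁵
  (x³y⁵) · x⁻¹ = x²y⁵
  (x²y⁵) · y² = x²y
  (x²y) · x² = y
  y · y² = y³
  (y³) · x = xy³

Answer: xy³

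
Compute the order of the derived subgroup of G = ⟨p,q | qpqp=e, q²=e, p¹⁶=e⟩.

G' = [G, G] is generated by all commutators. The generator-pair commutators are: [p, q] = p².
The subgroup they normally generate is {e, p², p⁴, p⁶, p⁸, p¹⁰, p¹², p¹⁴}, of order 8.
Check: |G/G'| = 32/8 = 4 is the order of the abelianisation.

Answer: 8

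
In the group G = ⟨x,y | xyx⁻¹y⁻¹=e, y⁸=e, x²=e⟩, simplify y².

Compute successive powers of y, reducing at each step:
  y²: y · y = y²

Answer: y²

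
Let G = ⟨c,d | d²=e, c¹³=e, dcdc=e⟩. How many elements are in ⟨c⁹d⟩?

|⟨c⁹d⟩| equals the order of c⁹d. Compute successive powers until reaching e:
  (c⁹d)¹ = c⁹d, (c⁹d)² = e.
The smallest positive k with (c⁹d)ᵏ = e is 2, so |⟨c⁹d⟩| = 2.

Answer: 2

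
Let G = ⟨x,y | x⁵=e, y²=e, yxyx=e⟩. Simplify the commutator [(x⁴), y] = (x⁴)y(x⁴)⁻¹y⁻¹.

[(x⁴), y] = (x⁴)·y·(x⁴)⁻¹·y⁻¹.
  (x⁴) · y = x⁴y
  (x⁴y) · x = x³y
  (x³y) · y = x³

Answer: x³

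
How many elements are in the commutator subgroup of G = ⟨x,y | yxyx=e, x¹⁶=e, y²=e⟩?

G' = [G, G] is generated by all commutators. The generator-pair commutators are: [x, y] = x².
The subgroup they normally generate is {e, x², x⁴, x⁶, x⁸, x¹⁰, x¹², x¹⁴}, of order 8.
Check: |G/G'| = 32/8 = 4 is the order of the abelianisation.

Answer: 8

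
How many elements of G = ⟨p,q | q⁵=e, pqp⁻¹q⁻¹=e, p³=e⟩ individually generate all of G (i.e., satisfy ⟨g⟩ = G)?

G is cyclic of order 15. An element generates G iff its order is 15, and a cyclic group of order 15 has exactly φ(15) = 8 such elements.

Answer: 8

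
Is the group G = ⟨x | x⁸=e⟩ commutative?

G has a single generator, so G is cyclic and hence abelian.

Answer: Yes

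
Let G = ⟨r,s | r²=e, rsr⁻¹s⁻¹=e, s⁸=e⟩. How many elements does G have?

Enumerate words in the generators, reducing via the relations: the distinct elements are
  {e, r, s, rs, s², s³, s⁴, s⁵, s⁶, s⁷, rs², rs³, rs⁴, rs⁵, rs⁶, rs⁷}.
No further products give new elements, so |G| = 16.

Answer: 16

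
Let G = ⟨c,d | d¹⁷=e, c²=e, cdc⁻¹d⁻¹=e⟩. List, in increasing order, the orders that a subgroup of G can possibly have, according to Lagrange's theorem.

|G| = 34 = 2 · 17. By Lagrange's theorem the order of any subgroup divides 34; the divisors of 34 are 1, 2, 17, 34.

Answer: 1, 2, 17, 34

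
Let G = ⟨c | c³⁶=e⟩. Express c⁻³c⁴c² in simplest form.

Multiply left to right, reducing at each step:
  (c³³) · c⁴ = c
  c · c² = c³

Answer: c³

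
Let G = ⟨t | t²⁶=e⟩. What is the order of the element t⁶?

Compute successive powers until reaching e:
  (t⁶)¹ = t⁶, (t⁶)² = t¹², (t⁶)³ = t¹⁸, (t⁶)⁴ = t²⁴, (t⁶)⁵ = t⁴, (t⁶)⁶ = t¹⁰, (t⁶)⁷ = t¹⁶, (t⁶)⁸ = t²², (t⁶)⁹ = t², (t⁶)¹⁰ = t⁸, (t⁶)¹¹ = t¹⁴, (t⁶)¹² = t²⁰, (t⁶)¹³ = e.
The smallest positive k with (t⁶)ᵏ = e is 13.

Answer: 13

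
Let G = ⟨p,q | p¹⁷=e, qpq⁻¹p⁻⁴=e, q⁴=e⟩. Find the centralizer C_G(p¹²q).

⟨p¹²q⟩ ⊆ C_G(p¹²q) since powers of p¹²q commute with p¹²q; so |C_G(p¹²q)| ≥ |⟨p¹²q⟩| = 4.
By orbit–stabilizer, |C_G(p¹²q)| = |G| / |conj. class of p¹²q| = 68 / 17 = 4.
The 4 elements commuting with p¹²q are {e, p¹²q, p⁹q², p¹⁴q³}.

Answer: {e, p¹²q, p⁹q², p¹⁴q³}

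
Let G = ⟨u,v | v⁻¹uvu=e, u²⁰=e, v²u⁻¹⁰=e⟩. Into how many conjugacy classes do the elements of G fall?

The conjugacy classes (representative and size) are:
  [e] (size 1), [u] (size 2), [u²] (size 2), [u³] (size 2), [u⁴] (size 2), [u⁵] (size 2), [u¹⁴] (size 2), [u⁷] (size 2), [u⁸] (size 2), [u¹¹] (size 2), [u¹⁰] (size 1), [u²v⁻¹] (size 10), [u⁹v] (size 10).
Class equation: 1 + 2 + 2 + 2 + 2 + 2 + 2 + 2 + 2 + 2 + 1 + 10 + 10 = 40 = |G|. So G has 13 conjugacy classes.

Answer: 13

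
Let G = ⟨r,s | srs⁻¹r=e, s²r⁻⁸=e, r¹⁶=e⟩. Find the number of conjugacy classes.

The conjugacy classes (representative and size) are:
  [e] (size 1), [r] (size 2), [r¹⁴] (size 2), [r¹³] (size 2), [r¹²] (size 2), [r⁵] (size 2), [r¹⁰] (size 2), [r⁷] (size 2), [r⁸] (size 1), [s⁻¹] (size 8), [r⁷s⁻¹] (size 8).
Class equation: 1 + 2 + 2 + 2 + 2 + 2 + 2 + 2 + 1 + 8 + 8 = 32 = |G|. So G has 11 conjugacy classes.

Answer: 11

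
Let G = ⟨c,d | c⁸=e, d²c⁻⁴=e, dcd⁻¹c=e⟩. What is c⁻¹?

The order of c is 8 (smallest k with cᵏ = e), so c⁻¹ = c⁷ = c⁷.
Check: c · (c⁷) → c · c⁷ = e, giving e as required.

Answer: c⁷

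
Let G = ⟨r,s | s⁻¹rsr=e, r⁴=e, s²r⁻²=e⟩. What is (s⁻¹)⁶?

Compute successive powers of (s⁻¹), reducing at each step:
  (s⁻¹)²: (s⁻¹) · s⁻¹ = r²
  (s⁻¹)³: (r²) · s⁻¹ = s
  (s⁻¹)⁴: s · s⁻¹ = e
  (s⁻¹)⁵: e · s⁻¹ = s⁻¹
  (s⁻¹)⁶: (s⁻¹) · s⁻¹ = r²

Answer: r²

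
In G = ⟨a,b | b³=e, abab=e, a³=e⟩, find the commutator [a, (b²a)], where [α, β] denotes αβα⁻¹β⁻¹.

[a, (b²a)] = a·(b²a)·a⁻¹·(b²a)⁻¹.
  a · (b²a) = ab²a
  (ab²a) · (a²) = ab²
  (ab²) · (a²b) = a²b²

Answer: a²b²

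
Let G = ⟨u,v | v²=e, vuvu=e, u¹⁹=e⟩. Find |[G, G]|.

G' = [G, G] is generated by all commutators. The generator-pair commutators are: [u, v] = u².
The subgroup they normally generate is {e, u, u², u³, u⁴, u⁵, u⁶, u⁷, u⁸, u⁹, u¹⁰, u¹¹, u¹², u¹³, u¹⁴, u¹⁵, u¹⁶, u¹⁷, u¹⁸}, of order 19.
Check: |G/G'| = 38/19 = 2 is the order of the abelianisation.

Answer: 19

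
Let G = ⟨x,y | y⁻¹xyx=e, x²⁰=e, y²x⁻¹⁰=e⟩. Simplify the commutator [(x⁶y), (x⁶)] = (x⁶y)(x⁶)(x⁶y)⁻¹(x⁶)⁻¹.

[(x⁶y), (x⁶)] = (x⁶y)·(x⁶)·(x⁶y)⁻¹·(x⁶)⁻¹.
  (x⁶y) · (x⁶) = y
  y · (x⁶y⁻¹) = x¹⁴
  (x¹⁴) · (x¹⁴) = x⁸

Answer: x⁸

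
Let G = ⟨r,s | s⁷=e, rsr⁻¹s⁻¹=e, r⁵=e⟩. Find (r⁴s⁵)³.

Compute successive powers of (r⁴s⁵), reducing at each step:
  (r⁴s⁵)²: (r⁴s⁵) · r⁴ = r³s⁵;   (r³s⁵) · s⁵ = r³s³
  (r⁴s⁵)³: (r³s³) · r⁴ = r²s³;   (r²s³) · s⁵ = r²s

Answer: r²s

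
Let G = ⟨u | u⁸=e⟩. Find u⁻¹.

The order of u is 8 (smallest k with uᵏ = e), so u⁻¹ = u⁷ = u⁷.
Check: u · (u⁷) → u · u⁷ = e, giving e as required.

Answer: u⁷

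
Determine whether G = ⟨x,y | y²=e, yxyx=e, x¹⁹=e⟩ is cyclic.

Every cyclic group is abelian. But x·y = xy while y·x = x¹⁸y, so x·y ≠ y·x and G is not abelian. Hence G is not cyclic.

Answer: No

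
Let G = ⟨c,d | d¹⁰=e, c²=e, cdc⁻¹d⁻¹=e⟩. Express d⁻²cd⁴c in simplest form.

Multiply left to right, reducing at each step:
  (d⁸) · c = cd⁸
  (cd⁸) · d⁴ = cd²
  (cd²) · c = d²

Answer: d²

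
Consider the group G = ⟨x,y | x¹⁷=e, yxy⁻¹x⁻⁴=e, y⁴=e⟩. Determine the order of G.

Enumerate words in the generators, reducing via the relations: the distinct elements are
  {e, x, y, xy, x², x³, x⁴, x⁵, x⁶, x⁷, x⁸, x⁹, y², y³, xy², xy³, x²y, x³y, x¹², x¹³, x¹¹, x¹⁰, x¹⁴, x¹⁵, x¹⁶, x⁴y, x⁵y, x⁶y, x⁷y, x⁸y, x⁹y, x²y², x²y³, x³y², x³y³, x¹²y, x¹³y, x¹¹y, x¹⁰y, x¹⁴y, x¹⁵y, x¹⁶y, x⁴y², x⁴y³, x⁵y², x⁵y³, x⁶y², x⁶y³, x⁷y², x⁷y³, x⁸y², x⁸y³, x⁹y², x⁹y³, x¹²y², x¹²y³, x¹³y², x¹³y³, x¹¹y², x¹¹y³, x¹⁰y², x¹⁰y³, x¹⁴y², x¹⁴y³, x¹⁵y², x¹⁵y³, x¹⁶y², x¹⁶y³}.
No further products give new elements, so |G| = 68.

Answer: 68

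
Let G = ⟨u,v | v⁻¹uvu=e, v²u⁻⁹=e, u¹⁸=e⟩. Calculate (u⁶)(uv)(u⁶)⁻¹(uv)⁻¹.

[(u⁶), (uv)] = (u⁶)·(uv)·(u⁶)⁻¹·(uv)⁻¹.
  (u⁶) · (uv) = u⁷v
  (u⁷v) · (u¹²) = u⁴v⁻¹
  (u⁴v⁻¹) · (uv⁻¹) = u¹²

Answer: u¹²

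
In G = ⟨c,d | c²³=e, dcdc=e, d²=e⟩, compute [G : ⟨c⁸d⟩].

First find ord(c⁸d) by computing successive powers:
  (c⁸d)¹ = c⁸d, (c⁸d)² = e.
So |⟨c⁸d⟩| = ord(c⁸d) = 2. With |G| = 46, by Lagrange [G : ⟨c⁸d⟩] = 46/2 = 23.

Answer: 23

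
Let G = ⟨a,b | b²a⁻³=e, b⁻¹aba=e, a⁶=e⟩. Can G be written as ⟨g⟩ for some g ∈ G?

Every cyclic group is abelian. But a·b = ab while b·a = a²b⁻¹, so a·b ≠ b·a and G is not abelian. Hence G is not cyclic.

Answer: No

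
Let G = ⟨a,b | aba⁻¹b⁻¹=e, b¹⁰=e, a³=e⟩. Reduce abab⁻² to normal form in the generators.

Multiply left to right, reducing at each step:
  a · b = ab
  (ab) · a = a²b
  (a²b) · b⁻² = a²b⁹

Answer: a²b⁹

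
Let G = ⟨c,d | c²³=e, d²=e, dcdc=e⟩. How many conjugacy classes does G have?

The conjugacy classes (representative and size) are:
  [e] (size 1), [c] (size 2), [c²¹] (size 2), [c²⁰] (size 2), [c⁴] (size 2), [c¹⁸] (size 2), [c⁶] (size 2), [c¹⁶] (size 2), [c⁸] (size 2), [c⁹] (size 2), [c¹⁰] (size 2), [c¹²] (size 2), [c¹⁸d] (size 23).
Class equation: 1 + 2 + 2 + 2 + 2 + 2 + 2 + 2 + 2 + 2 + 2 + 2 + 23 = 46 = |G|. So G has 13 conjugacy classes.

Answer: 13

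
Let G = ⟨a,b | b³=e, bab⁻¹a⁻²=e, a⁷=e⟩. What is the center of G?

An element z ∈ Z(G) iff z commutes with every generator.
For example e is central: e·a = a = a·e; e·b = b = b·e.
Whereas a ∉ Z(G) since a·b = ab ≠ a²b = b·a.
Checking each of the 21 elements this way gives Z(G) = {e}, of order 1.

Answer: {e}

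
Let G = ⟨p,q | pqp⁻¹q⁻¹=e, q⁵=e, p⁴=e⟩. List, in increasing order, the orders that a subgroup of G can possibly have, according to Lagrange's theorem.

|G| = 20 = 2² · 5. By Lagrange's theorem the order of any subgroup divides 20; the divisors of 20 are 1, 2, 4, 5, 10, 20.

Answer: 1, 2, 4, 5, 10, 20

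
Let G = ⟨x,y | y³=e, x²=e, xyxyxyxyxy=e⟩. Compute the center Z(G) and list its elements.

An element z ∈ Z(G) iff z commutes with every generator.
For example e is central: e·x = x = x·e; e·y = y = y·e.
Whereas x ∉ Z(G) since x·y = xy ≠ yx = y·x.
Checking each of the 60 elements this way gives Z(G) = {e}, of order 1.

Answer: {e}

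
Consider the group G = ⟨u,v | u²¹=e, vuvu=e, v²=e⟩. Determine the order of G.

Enumerate words in the generators, reducing via the relations: the distinct elements are
  {e, u, v, uv, u², u³, u⁴, u⁵, u⁶, u⁷, u⁸, u⁹, u²v, u²⁰, u³v, u¹², u¹³, u¹¹, u¹⁰, u¹⁴, u¹⁵, u¹⁶, u¹⁷, u¹⁸, u¹⁹, u⁴v, u⁵v, u⁶v, u⁷v, u⁸v, u⁹v, u²⁰v, u¹²v, u¹³v, u¹¹v, u¹⁰v, u¹⁴v, u¹⁵v, u¹⁶v, u¹⁷v, u¹⁸v, u¹⁹v}.
No further products give new elements, so |G| = 42.

Answer: 42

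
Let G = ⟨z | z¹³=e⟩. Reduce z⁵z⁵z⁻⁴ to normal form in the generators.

Multiply left to right, reducing at each step:
  (z⁵) · z⁵ = z¹⁰
  (z¹⁰) · z⁻⁴ = z⁶

Answer: z⁶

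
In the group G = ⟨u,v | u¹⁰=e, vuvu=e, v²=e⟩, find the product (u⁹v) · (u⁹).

Compute (u⁹v) · (u⁹) by multiplying left to right and reducing via the relations at each step:
  (u⁹v) · u⁹ = v

Answer: v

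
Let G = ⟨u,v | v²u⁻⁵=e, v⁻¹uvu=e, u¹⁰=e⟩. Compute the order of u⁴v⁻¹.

Compute successive powers until reaching e:
  (u⁴v⁻¹)¹ = u⁴v⁻¹, (u⁴v⁻¹)² = u⁵, (u⁴v⁻¹)³ = u⁴v, (u⁴v⁻¹)⁴ = e.
The smallest positive k with (u⁴v⁻¹)ᵏ = e is 4.

Answer: 4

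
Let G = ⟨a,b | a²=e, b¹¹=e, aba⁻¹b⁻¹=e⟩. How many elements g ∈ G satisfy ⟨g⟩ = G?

G is cyclic of order 22. An element generates G iff its order is 22, and a cyclic group of order 22 has exactly φ(22) = 10 such elements.

Answer: 10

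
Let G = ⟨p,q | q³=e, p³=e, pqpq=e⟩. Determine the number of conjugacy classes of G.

The conjugacy classes (representative and size) are:
  [e] (size 1), [qp²] (size 4), [q²p] (size 4), [p²q²] (size 3).
Class equation: 1 + 4 + 4 + 3 = 12 = |G|. So G has 4 conjugacy classes.

Answer: 4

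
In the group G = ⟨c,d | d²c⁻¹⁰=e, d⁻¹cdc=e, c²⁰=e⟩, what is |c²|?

Compute successive powers until reaching e:
  (c²)¹ = c², (c²)² = c⁴, (c²)³ = c⁶, (c²)⁴ = c⁸, (c²)⁵ = c¹⁰, (c²)⁶ = c¹², (c²)⁷ = c¹⁴, (c²)⁸ = c¹⁶, (c²)⁹ = c¹⁸, (c²)¹⁰ = e.
The smallest positive k with (c²)ᵏ = e is 10.

Answer: 10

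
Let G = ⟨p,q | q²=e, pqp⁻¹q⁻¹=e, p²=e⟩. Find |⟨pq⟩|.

|⟨pq⟩| equals the order of pq. Compute successive powers until reaching e:
  (pq)¹ = pq, (pq)² = e.
The smallest positive k with (pq)ᵏ = e is 2, so |⟨pq⟩| = 2.

Answer: 2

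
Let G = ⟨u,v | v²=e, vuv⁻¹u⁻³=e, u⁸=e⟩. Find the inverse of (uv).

The order of (uv) is 4 (smallest k with (uv)ᵏ = e), so (uv)⁻¹ = (uv)³ = u⁵v.
Check: (uv) · (u⁵v) → (uv) · u⁵ = v;   v · v = e, giving e as required.

Answer: u⁵v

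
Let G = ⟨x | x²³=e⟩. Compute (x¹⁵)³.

Compute successive powers of (x¹⁵), reducing at each step:
  (x¹⁵)²: (x¹⁵) · x¹⁵ = x⁷
  (x¹⁵)³: (x⁷) · x¹⁵ = x²²

Answer: x²²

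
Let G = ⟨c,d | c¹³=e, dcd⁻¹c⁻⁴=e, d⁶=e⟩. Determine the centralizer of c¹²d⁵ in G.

⟨c¹²d⁵⟩ ⊆ C_G(c¹²d⁵) since powers of c¹²d⁵ commute with c¹²d⁵; so |C_G(c¹²d⁵)| ≥ |⟨c¹²d⁵⟩| = 6.
By orbit–stabilizer, |C_G(c¹²d⁵)| = |G| / |conj. class of c¹²d⁵| = 78 / 13 = 6.
The 6 elements commuting with c¹²d⁵ are {e, c⁴d, c²d⁴, c⁶d³, c⁷d², c¹²d⁵}.

Answer: {e, c⁴d, c²d⁴, c⁶d³, c⁷d², c¹²d⁵}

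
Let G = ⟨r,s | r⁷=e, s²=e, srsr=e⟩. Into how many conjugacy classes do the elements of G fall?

The conjugacy classes (representative and size) are:
  [e] (size 1), [r⁶] (size 2), [r⁵] (size 2), [r⁴] (size 2), [rs] (size 7).
Class equation: 1 + 2 + 2 + 2 + 7 = 14 = |G|. So G has 5 conjugacy classes.

Answer: 5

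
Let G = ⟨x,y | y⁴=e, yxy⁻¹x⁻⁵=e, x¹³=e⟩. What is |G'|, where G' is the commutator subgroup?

G' = [G, G] is generated by all commutators. The generator-pair commutators are: [x, y] = x⁹.
The subgroup they normally generate is {e, x, x², x³, x⁴, x⁵, x⁶, x⁷, x⁸, x⁹, x¹⁰, x¹¹, x¹²}, of order 13.
Check: |G/G'| = 52/13 = 4 is the order of the abelianisation.

Answer: 13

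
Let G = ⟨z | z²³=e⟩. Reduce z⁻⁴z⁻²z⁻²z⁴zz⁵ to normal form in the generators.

Multiply left to right, reducing at each step:
  (z¹⁹) · z⁻² = z¹⁷
  (z¹⁷) · z⁻² = z¹⁵
  (z¹⁵) · z⁴ = z¹⁹
  (z¹⁹) · z = z²⁰
  (z²⁰) · z⁵ = z²

Answer: z²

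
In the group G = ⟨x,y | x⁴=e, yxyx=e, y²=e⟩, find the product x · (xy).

Compute x · (xy) by multiplying left to right and reducing via the relations at each step:
  x · x = x²
  (x²) · y = x²y

Answer: x²y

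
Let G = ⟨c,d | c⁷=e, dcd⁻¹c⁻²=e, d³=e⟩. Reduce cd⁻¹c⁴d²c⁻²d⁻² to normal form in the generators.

Multiply left to right, reducing at each step:
  c · d⁻¹ = cd²
  (cd²) · c⁴ = c³d²
  (c³d²) · d² = c³d
  (c³d) · c⁻² = c⁶d
  (c⁶d) · d⁻² = c⁶d²

Answer: c⁶d²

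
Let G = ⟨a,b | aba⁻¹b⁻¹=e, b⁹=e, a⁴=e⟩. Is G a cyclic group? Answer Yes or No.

|G| = 36. The element ab has order 36 (its powers give 36 distinct elements), so ⟨ab⟩ = G and G is cyclic.

Answer: Yes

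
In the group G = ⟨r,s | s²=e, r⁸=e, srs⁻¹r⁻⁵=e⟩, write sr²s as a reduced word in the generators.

Multiply left to right, reducing at each step:
  s · r² = r²s
  (r²s) · s = r²

Answer: r²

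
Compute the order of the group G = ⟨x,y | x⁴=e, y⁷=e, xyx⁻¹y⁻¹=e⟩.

Enumerate words in the generators, reducing via the relations: the distinct elements are
  {e, x, y, xy, x², x³, y², y³, y⁴, y⁵, y⁶, xy², xy³, xy⁴, xy⁵, xy⁶, x²y, x³y, x²y², x²y³, x²y⁴, x²y⁵, x²y⁶, x³y², x³y³, x³y⁴, x³y⁵, x³y⁶}.
No further products give new elements, so |G| = 28.

Answer: 28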